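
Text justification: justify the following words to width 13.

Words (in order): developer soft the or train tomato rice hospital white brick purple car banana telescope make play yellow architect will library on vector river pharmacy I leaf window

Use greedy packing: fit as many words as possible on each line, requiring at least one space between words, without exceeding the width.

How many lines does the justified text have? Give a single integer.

Line 1: ['developer'] (min_width=9, slack=4)
Line 2: ['soft', 'the', 'or'] (min_width=11, slack=2)
Line 3: ['train', 'tomato'] (min_width=12, slack=1)
Line 4: ['rice', 'hospital'] (min_width=13, slack=0)
Line 5: ['white', 'brick'] (min_width=11, slack=2)
Line 6: ['purple', 'car'] (min_width=10, slack=3)
Line 7: ['banana'] (min_width=6, slack=7)
Line 8: ['telescope'] (min_width=9, slack=4)
Line 9: ['make', 'play'] (min_width=9, slack=4)
Line 10: ['yellow'] (min_width=6, slack=7)
Line 11: ['architect'] (min_width=9, slack=4)
Line 12: ['will', 'library'] (min_width=12, slack=1)
Line 13: ['on', 'vector'] (min_width=9, slack=4)
Line 14: ['river'] (min_width=5, slack=8)
Line 15: ['pharmacy', 'I'] (min_width=10, slack=3)
Line 16: ['leaf', 'window'] (min_width=11, slack=2)
Total lines: 16

Answer: 16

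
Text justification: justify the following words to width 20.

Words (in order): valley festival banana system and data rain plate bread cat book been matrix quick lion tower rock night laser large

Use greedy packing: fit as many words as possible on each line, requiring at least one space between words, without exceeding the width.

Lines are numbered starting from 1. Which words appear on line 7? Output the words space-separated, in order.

Line 1: ['valley', 'festival'] (min_width=15, slack=5)
Line 2: ['banana', 'system', 'and'] (min_width=17, slack=3)
Line 3: ['data', 'rain', 'plate'] (min_width=15, slack=5)
Line 4: ['bread', 'cat', 'book', 'been'] (min_width=19, slack=1)
Line 5: ['matrix', 'quick', 'lion'] (min_width=17, slack=3)
Line 6: ['tower', 'rock', 'night'] (min_width=16, slack=4)
Line 7: ['laser', 'large'] (min_width=11, slack=9)

Answer: laser large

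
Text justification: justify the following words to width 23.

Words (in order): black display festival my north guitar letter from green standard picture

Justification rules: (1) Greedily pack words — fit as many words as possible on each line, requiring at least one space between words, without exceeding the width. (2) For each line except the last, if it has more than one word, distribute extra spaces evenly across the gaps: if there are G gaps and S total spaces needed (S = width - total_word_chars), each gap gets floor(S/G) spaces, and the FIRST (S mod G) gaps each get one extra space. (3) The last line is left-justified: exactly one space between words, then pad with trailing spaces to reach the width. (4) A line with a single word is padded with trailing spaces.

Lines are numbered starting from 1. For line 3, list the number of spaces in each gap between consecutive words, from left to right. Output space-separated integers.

Answer: 3 3

Derivation:
Line 1: ['black', 'display', 'festival'] (min_width=22, slack=1)
Line 2: ['my', 'north', 'guitar', 'letter'] (min_width=22, slack=1)
Line 3: ['from', 'green', 'standard'] (min_width=19, slack=4)
Line 4: ['picture'] (min_width=7, slack=16)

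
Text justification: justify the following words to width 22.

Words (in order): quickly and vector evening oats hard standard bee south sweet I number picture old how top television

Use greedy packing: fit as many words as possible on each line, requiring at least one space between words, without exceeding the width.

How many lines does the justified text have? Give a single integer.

Answer: 5

Derivation:
Line 1: ['quickly', 'and', 'vector'] (min_width=18, slack=4)
Line 2: ['evening', 'oats', 'hard'] (min_width=17, slack=5)
Line 3: ['standard', 'bee', 'south'] (min_width=18, slack=4)
Line 4: ['sweet', 'I', 'number', 'picture'] (min_width=22, slack=0)
Line 5: ['old', 'how', 'top', 'television'] (min_width=22, slack=0)
Total lines: 5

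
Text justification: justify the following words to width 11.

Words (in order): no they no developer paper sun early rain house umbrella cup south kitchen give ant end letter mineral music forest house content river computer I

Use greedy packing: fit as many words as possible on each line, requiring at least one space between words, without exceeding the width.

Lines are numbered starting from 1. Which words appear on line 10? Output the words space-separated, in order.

Answer: end letter

Derivation:
Line 1: ['no', 'they', 'no'] (min_width=10, slack=1)
Line 2: ['developer'] (min_width=9, slack=2)
Line 3: ['paper', 'sun'] (min_width=9, slack=2)
Line 4: ['early', 'rain'] (min_width=10, slack=1)
Line 5: ['house'] (min_width=5, slack=6)
Line 6: ['umbrella'] (min_width=8, slack=3)
Line 7: ['cup', 'south'] (min_width=9, slack=2)
Line 8: ['kitchen'] (min_width=7, slack=4)
Line 9: ['give', 'ant'] (min_width=8, slack=3)
Line 10: ['end', 'letter'] (min_width=10, slack=1)
Line 11: ['mineral'] (min_width=7, slack=4)
Line 12: ['music'] (min_width=5, slack=6)
Line 13: ['forest'] (min_width=6, slack=5)
Line 14: ['house'] (min_width=5, slack=6)
Line 15: ['content'] (min_width=7, slack=4)
Line 16: ['river'] (min_width=5, slack=6)
Line 17: ['computer', 'I'] (min_width=10, slack=1)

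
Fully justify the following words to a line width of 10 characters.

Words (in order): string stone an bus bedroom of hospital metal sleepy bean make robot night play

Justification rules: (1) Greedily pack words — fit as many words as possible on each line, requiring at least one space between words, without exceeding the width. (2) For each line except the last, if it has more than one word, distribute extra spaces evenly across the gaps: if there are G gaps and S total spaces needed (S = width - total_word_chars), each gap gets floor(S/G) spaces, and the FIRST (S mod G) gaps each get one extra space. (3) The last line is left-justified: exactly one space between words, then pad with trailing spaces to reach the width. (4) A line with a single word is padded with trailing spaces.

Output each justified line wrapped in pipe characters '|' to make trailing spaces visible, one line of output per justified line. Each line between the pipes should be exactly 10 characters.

Answer: |string    |
|stone   an|
|bus       |
|bedroom of|
|hospital  |
|metal     |
|sleepy    |
|bean  make|
|robot     |
|night play|

Derivation:
Line 1: ['string'] (min_width=6, slack=4)
Line 2: ['stone', 'an'] (min_width=8, slack=2)
Line 3: ['bus'] (min_width=3, slack=7)
Line 4: ['bedroom', 'of'] (min_width=10, slack=0)
Line 5: ['hospital'] (min_width=8, slack=2)
Line 6: ['metal'] (min_width=5, slack=5)
Line 7: ['sleepy'] (min_width=6, slack=4)
Line 8: ['bean', 'make'] (min_width=9, slack=1)
Line 9: ['robot'] (min_width=5, slack=5)
Line 10: ['night', 'play'] (min_width=10, slack=0)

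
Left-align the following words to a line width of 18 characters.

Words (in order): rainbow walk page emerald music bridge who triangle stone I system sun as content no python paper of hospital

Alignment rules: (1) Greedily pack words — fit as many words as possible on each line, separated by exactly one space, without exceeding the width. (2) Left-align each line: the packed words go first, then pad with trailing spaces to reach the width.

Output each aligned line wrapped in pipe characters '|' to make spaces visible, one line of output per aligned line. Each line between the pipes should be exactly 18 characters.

Answer: |rainbow walk page |
|emerald music     |
|bridge who        |
|triangle stone I  |
|system sun as     |
|content no python |
|paper of hospital |

Derivation:
Line 1: ['rainbow', 'walk', 'page'] (min_width=17, slack=1)
Line 2: ['emerald', 'music'] (min_width=13, slack=5)
Line 3: ['bridge', 'who'] (min_width=10, slack=8)
Line 4: ['triangle', 'stone', 'I'] (min_width=16, slack=2)
Line 5: ['system', 'sun', 'as'] (min_width=13, slack=5)
Line 6: ['content', 'no', 'python'] (min_width=17, slack=1)
Line 7: ['paper', 'of', 'hospital'] (min_width=17, slack=1)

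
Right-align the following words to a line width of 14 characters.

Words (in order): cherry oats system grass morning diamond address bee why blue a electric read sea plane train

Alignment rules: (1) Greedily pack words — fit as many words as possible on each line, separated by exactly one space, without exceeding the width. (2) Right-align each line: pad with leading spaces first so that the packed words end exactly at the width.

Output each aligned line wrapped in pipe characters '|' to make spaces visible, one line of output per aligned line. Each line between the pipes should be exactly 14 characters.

Line 1: ['cherry', 'oats'] (min_width=11, slack=3)
Line 2: ['system', 'grass'] (min_width=12, slack=2)
Line 3: ['morning'] (min_width=7, slack=7)
Line 4: ['diamond'] (min_width=7, slack=7)
Line 5: ['address', 'bee'] (min_width=11, slack=3)
Line 6: ['why', 'blue', 'a'] (min_width=10, slack=4)
Line 7: ['electric', 'read'] (min_width=13, slack=1)
Line 8: ['sea', 'plane'] (min_width=9, slack=5)
Line 9: ['train'] (min_width=5, slack=9)

Answer: |   cherry oats|
|  system grass|
|       morning|
|       diamond|
|   address bee|
|    why blue a|
| electric read|
|     sea plane|
|         train|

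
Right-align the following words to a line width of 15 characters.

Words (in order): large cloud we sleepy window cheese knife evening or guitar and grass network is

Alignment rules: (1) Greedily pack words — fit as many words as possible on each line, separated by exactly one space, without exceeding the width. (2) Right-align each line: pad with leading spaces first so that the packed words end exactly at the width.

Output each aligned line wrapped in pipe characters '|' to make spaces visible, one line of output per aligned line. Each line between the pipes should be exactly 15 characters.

Answer: | large cloud we|
|  sleepy window|
|   cheese knife|
|     evening or|
|     guitar and|
|  grass network|
|             is|

Derivation:
Line 1: ['large', 'cloud', 'we'] (min_width=14, slack=1)
Line 2: ['sleepy', 'window'] (min_width=13, slack=2)
Line 3: ['cheese', 'knife'] (min_width=12, slack=3)
Line 4: ['evening', 'or'] (min_width=10, slack=5)
Line 5: ['guitar', 'and'] (min_width=10, slack=5)
Line 6: ['grass', 'network'] (min_width=13, slack=2)
Line 7: ['is'] (min_width=2, slack=13)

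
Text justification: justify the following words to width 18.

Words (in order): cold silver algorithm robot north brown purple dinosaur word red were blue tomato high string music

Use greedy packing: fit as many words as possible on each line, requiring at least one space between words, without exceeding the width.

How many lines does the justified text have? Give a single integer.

Answer: 6

Derivation:
Line 1: ['cold', 'silver'] (min_width=11, slack=7)
Line 2: ['algorithm', 'robot'] (min_width=15, slack=3)
Line 3: ['north', 'brown', 'purple'] (min_width=18, slack=0)
Line 4: ['dinosaur', 'word', 'red'] (min_width=17, slack=1)
Line 5: ['were', 'blue', 'tomato'] (min_width=16, slack=2)
Line 6: ['high', 'string', 'music'] (min_width=17, slack=1)
Total lines: 6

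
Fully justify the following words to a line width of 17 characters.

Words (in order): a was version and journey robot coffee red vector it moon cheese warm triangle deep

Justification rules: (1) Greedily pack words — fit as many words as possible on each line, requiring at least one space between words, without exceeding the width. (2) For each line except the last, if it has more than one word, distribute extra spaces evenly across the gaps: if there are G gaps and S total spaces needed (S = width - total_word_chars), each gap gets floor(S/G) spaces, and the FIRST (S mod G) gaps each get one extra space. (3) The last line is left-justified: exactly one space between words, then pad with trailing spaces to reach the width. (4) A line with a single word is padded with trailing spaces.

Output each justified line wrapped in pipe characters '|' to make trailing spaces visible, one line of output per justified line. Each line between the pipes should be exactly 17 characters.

Answer: |a was version and|
|journey     robot|
|coffee red vector|
|it   moon  cheese|
|warm     triangle|
|deep             |

Derivation:
Line 1: ['a', 'was', 'version', 'and'] (min_width=17, slack=0)
Line 2: ['journey', 'robot'] (min_width=13, slack=4)
Line 3: ['coffee', 'red', 'vector'] (min_width=17, slack=0)
Line 4: ['it', 'moon', 'cheese'] (min_width=14, slack=3)
Line 5: ['warm', 'triangle'] (min_width=13, slack=4)
Line 6: ['deep'] (min_width=4, slack=13)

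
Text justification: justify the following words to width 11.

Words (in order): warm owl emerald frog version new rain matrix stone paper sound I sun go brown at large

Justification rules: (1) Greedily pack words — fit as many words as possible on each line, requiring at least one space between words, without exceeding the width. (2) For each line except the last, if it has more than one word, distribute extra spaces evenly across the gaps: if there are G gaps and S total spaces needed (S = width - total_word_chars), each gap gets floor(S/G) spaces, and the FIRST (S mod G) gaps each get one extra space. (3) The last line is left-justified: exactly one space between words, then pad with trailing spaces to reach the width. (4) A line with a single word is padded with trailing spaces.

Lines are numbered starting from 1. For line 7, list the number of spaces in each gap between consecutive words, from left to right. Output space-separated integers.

Answer: 1 1

Derivation:
Line 1: ['warm', 'owl'] (min_width=8, slack=3)
Line 2: ['emerald'] (min_width=7, slack=4)
Line 3: ['frog'] (min_width=4, slack=7)
Line 4: ['version', 'new'] (min_width=11, slack=0)
Line 5: ['rain', 'matrix'] (min_width=11, slack=0)
Line 6: ['stone', 'paper'] (min_width=11, slack=0)
Line 7: ['sound', 'I', 'sun'] (min_width=11, slack=0)
Line 8: ['go', 'brown', 'at'] (min_width=11, slack=0)
Line 9: ['large'] (min_width=5, slack=6)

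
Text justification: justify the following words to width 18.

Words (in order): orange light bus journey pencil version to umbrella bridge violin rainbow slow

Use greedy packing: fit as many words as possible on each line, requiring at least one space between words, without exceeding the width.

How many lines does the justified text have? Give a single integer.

Line 1: ['orange', 'light', 'bus'] (min_width=16, slack=2)
Line 2: ['journey', 'pencil'] (min_width=14, slack=4)
Line 3: ['version', 'to'] (min_width=10, slack=8)
Line 4: ['umbrella', 'bridge'] (min_width=15, slack=3)
Line 5: ['violin', 'rainbow'] (min_width=14, slack=4)
Line 6: ['slow'] (min_width=4, slack=14)
Total lines: 6

Answer: 6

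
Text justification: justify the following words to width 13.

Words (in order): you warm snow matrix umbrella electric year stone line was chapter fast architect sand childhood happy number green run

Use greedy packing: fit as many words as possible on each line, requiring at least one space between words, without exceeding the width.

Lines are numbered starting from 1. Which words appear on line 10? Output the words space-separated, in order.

Answer: childhood

Derivation:
Line 1: ['you', 'warm', 'snow'] (min_width=13, slack=0)
Line 2: ['matrix'] (min_width=6, slack=7)
Line 3: ['umbrella'] (min_width=8, slack=5)
Line 4: ['electric', 'year'] (min_width=13, slack=0)
Line 5: ['stone', 'line'] (min_width=10, slack=3)
Line 6: ['was', 'chapter'] (min_width=11, slack=2)
Line 7: ['fast'] (min_width=4, slack=9)
Line 8: ['architect'] (min_width=9, slack=4)
Line 9: ['sand'] (min_width=4, slack=9)
Line 10: ['childhood'] (min_width=9, slack=4)
Line 11: ['happy', 'number'] (min_width=12, slack=1)
Line 12: ['green', 'run'] (min_width=9, slack=4)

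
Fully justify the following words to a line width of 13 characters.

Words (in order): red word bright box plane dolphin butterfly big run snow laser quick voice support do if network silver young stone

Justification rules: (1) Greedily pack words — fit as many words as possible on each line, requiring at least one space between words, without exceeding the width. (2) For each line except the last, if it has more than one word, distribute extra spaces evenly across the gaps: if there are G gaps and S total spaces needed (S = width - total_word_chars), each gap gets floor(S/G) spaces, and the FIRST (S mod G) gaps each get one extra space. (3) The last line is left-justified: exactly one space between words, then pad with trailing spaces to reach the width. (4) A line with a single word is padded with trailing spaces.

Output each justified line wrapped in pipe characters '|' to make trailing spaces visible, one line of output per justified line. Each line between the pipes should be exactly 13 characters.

Answer: |red      word|
|bright    box|
|plane dolphin|
|butterfly big|
|run      snow|
|laser   quick|
|voice support|
|do if network|
|silver  young|
|stone        |

Derivation:
Line 1: ['red', 'word'] (min_width=8, slack=5)
Line 2: ['bright', 'box'] (min_width=10, slack=3)
Line 3: ['plane', 'dolphin'] (min_width=13, slack=0)
Line 4: ['butterfly', 'big'] (min_width=13, slack=0)
Line 5: ['run', 'snow'] (min_width=8, slack=5)
Line 6: ['laser', 'quick'] (min_width=11, slack=2)
Line 7: ['voice', 'support'] (min_width=13, slack=0)
Line 8: ['do', 'if', 'network'] (min_width=13, slack=0)
Line 9: ['silver', 'young'] (min_width=12, slack=1)
Line 10: ['stone'] (min_width=5, slack=8)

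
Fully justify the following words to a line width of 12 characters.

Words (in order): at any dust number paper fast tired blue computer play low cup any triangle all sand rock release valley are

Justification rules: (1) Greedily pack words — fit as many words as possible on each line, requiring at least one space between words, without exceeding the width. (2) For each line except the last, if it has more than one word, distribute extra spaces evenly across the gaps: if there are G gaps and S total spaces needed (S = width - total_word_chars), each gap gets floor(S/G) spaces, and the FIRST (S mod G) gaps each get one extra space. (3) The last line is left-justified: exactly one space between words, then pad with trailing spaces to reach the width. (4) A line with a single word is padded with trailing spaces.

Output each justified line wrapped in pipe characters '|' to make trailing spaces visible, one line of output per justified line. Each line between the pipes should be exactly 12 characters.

Line 1: ['at', 'any', 'dust'] (min_width=11, slack=1)
Line 2: ['number', 'paper'] (min_width=12, slack=0)
Line 3: ['fast', 'tired'] (min_width=10, slack=2)
Line 4: ['blue'] (min_width=4, slack=8)
Line 5: ['computer'] (min_width=8, slack=4)
Line 6: ['play', 'low', 'cup'] (min_width=12, slack=0)
Line 7: ['any', 'triangle'] (min_width=12, slack=0)
Line 8: ['all', 'sand'] (min_width=8, slack=4)
Line 9: ['rock', 'release'] (min_width=12, slack=0)
Line 10: ['valley', 'are'] (min_width=10, slack=2)

Answer: |at  any dust|
|number paper|
|fast   tired|
|blue        |
|computer    |
|play low cup|
|any triangle|
|all     sand|
|rock release|
|valley are  |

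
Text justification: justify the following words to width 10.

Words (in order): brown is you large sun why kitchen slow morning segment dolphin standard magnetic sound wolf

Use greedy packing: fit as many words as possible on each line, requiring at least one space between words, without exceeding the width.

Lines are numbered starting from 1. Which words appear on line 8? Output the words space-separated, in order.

Line 1: ['brown', 'is'] (min_width=8, slack=2)
Line 2: ['you', 'large'] (min_width=9, slack=1)
Line 3: ['sun', 'why'] (min_width=7, slack=3)
Line 4: ['kitchen'] (min_width=7, slack=3)
Line 5: ['slow'] (min_width=4, slack=6)
Line 6: ['morning'] (min_width=7, slack=3)
Line 7: ['segment'] (min_width=7, slack=3)
Line 8: ['dolphin'] (min_width=7, slack=3)
Line 9: ['standard'] (min_width=8, slack=2)
Line 10: ['magnetic'] (min_width=8, slack=2)
Line 11: ['sound', 'wolf'] (min_width=10, slack=0)

Answer: dolphin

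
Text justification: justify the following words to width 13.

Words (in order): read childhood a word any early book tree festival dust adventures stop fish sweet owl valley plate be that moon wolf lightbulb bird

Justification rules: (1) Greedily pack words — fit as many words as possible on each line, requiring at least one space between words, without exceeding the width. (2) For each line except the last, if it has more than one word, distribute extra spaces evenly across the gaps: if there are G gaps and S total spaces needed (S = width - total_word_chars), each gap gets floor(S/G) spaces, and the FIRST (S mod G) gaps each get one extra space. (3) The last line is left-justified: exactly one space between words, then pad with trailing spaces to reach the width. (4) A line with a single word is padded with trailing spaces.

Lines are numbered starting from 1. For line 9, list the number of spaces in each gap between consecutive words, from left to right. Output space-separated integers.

Answer: 5

Derivation:
Line 1: ['read'] (min_width=4, slack=9)
Line 2: ['childhood', 'a'] (min_width=11, slack=2)
Line 3: ['word', 'any'] (min_width=8, slack=5)
Line 4: ['early', 'book'] (min_width=10, slack=3)
Line 5: ['tree', 'festival'] (min_width=13, slack=0)
Line 6: ['dust'] (min_width=4, slack=9)
Line 7: ['adventures'] (min_width=10, slack=3)
Line 8: ['stop', 'fish'] (min_width=9, slack=4)
Line 9: ['sweet', 'owl'] (min_width=9, slack=4)
Line 10: ['valley', 'plate'] (min_width=12, slack=1)
Line 11: ['be', 'that', 'moon'] (min_width=12, slack=1)
Line 12: ['wolf'] (min_width=4, slack=9)
Line 13: ['lightbulb'] (min_width=9, slack=4)
Line 14: ['bird'] (min_width=4, slack=9)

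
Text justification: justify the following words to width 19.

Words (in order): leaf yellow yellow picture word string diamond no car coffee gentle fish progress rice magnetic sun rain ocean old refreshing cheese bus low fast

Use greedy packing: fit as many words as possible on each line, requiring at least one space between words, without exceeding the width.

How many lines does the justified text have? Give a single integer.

Answer: 9

Derivation:
Line 1: ['leaf', 'yellow', 'yellow'] (min_width=18, slack=1)
Line 2: ['picture', 'word', 'string'] (min_width=19, slack=0)
Line 3: ['diamond', 'no', 'car'] (min_width=14, slack=5)
Line 4: ['coffee', 'gentle', 'fish'] (min_width=18, slack=1)
Line 5: ['progress', 'rice'] (min_width=13, slack=6)
Line 6: ['magnetic', 'sun', 'rain'] (min_width=17, slack=2)
Line 7: ['ocean', 'old'] (min_width=9, slack=10)
Line 8: ['refreshing', 'cheese'] (min_width=17, slack=2)
Line 9: ['bus', 'low', 'fast'] (min_width=12, slack=7)
Total lines: 9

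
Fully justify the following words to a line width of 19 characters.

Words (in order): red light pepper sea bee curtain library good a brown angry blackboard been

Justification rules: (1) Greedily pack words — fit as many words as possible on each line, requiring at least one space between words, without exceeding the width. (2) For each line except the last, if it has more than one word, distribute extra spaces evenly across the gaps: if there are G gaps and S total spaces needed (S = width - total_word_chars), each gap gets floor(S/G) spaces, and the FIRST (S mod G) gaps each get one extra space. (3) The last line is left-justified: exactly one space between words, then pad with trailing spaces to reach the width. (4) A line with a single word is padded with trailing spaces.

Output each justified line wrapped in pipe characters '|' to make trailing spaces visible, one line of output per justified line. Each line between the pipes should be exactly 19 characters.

Line 1: ['red', 'light', 'pepper'] (min_width=16, slack=3)
Line 2: ['sea', 'bee', 'curtain'] (min_width=15, slack=4)
Line 3: ['library', 'good', 'a'] (min_width=14, slack=5)
Line 4: ['brown', 'angry'] (min_width=11, slack=8)
Line 5: ['blackboard', 'been'] (min_width=15, slack=4)

Answer: |red   light  pepper|
|sea   bee   curtain|
|library    good   a|
|brown         angry|
|blackboard been    |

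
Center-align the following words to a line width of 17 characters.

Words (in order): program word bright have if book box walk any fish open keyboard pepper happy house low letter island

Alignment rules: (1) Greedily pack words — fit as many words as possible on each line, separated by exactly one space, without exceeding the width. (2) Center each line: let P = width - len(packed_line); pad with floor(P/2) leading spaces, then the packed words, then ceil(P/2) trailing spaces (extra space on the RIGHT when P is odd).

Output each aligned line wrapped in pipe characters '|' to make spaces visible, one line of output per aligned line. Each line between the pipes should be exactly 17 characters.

Line 1: ['program', 'word'] (min_width=12, slack=5)
Line 2: ['bright', 'have', 'if'] (min_width=14, slack=3)
Line 3: ['book', 'box', 'walk', 'any'] (min_width=17, slack=0)
Line 4: ['fish', 'open'] (min_width=9, slack=8)
Line 5: ['keyboard', 'pepper'] (min_width=15, slack=2)
Line 6: ['happy', 'house', 'low'] (min_width=15, slack=2)
Line 7: ['letter', 'island'] (min_width=13, slack=4)

Answer: |  program word   |
| bright have if  |
|book box walk any|
|    fish open    |
| keyboard pepper |
| happy house low |
|  letter island  |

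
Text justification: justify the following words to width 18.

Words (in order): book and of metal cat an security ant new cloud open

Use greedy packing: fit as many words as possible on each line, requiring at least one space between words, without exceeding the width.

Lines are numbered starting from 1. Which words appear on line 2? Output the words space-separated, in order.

Line 1: ['book', 'and', 'of', 'metal'] (min_width=17, slack=1)
Line 2: ['cat', 'an', 'security'] (min_width=15, slack=3)
Line 3: ['ant', 'new', 'cloud', 'open'] (min_width=18, slack=0)

Answer: cat an security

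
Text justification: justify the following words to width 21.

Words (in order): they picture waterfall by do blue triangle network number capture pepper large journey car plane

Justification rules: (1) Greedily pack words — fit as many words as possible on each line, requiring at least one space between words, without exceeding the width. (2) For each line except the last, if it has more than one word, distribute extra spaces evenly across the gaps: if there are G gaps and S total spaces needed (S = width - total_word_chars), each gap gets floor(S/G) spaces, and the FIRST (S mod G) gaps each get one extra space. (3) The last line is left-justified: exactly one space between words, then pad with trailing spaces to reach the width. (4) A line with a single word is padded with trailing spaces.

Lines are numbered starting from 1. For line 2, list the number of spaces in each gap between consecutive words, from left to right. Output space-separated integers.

Answer: 2 1 1

Derivation:
Line 1: ['they', 'picture'] (min_width=12, slack=9)
Line 2: ['waterfall', 'by', 'do', 'blue'] (min_width=20, slack=1)
Line 3: ['triangle', 'network'] (min_width=16, slack=5)
Line 4: ['number', 'capture', 'pepper'] (min_width=21, slack=0)
Line 5: ['large', 'journey', 'car'] (min_width=17, slack=4)
Line 6: ['plane'] (min_width=5, slack=16)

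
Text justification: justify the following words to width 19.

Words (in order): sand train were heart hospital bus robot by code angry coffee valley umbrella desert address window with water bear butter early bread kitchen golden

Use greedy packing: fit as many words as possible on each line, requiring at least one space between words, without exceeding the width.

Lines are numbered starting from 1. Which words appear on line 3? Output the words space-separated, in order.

Line 1: ['sand', 'train', 'were'] (min_width=15, slack=4)
Line 2: ['heart', 'hospital', 'bus'] (min_width=18, slack=1)
Line 3: ['robot', 'by', 'code', 'angry'] (min_width=19, slack=0)
Line 4: ['coffee', 'valley'] (min_width=13, slack=6)
Line 5: ['umbrella', 'desert'] (min_width=15, slack=4)
Line 6: ['address', 'window', 'with'] (min_width=19, slack=0)
Line 7: ['water', 'bear', 'butter'] (min_width=17, slack=2)
Line 8: ['early', 'bread', 'kitchen'] (min_width=19, slack=0)
Line 9: ['golden'] (min_width=6, slack=13)

Answer: robot by code angry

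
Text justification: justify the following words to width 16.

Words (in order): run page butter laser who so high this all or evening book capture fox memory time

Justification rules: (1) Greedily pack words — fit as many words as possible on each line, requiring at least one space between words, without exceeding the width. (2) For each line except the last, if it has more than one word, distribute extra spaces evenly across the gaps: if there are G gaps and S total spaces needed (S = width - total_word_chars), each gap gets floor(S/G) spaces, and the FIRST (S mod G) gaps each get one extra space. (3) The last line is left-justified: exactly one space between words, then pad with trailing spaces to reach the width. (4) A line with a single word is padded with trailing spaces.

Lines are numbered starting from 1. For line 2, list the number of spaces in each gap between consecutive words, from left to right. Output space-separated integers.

Line 1: ['run', 'page', 'butter'] (min_width=15, slack=1)
Line 2: ['laser', 'who', 'so'] (min_width=12, slack=4)
Line 3: ['high', 'this', 'all', 'or'] (min_width=16, slack=0)
Line 4: ['evening', 'book'] (min_width=12, slack=4)
Line 5: ['capture', 'fox'] (min_width=11, slack=5)
Line 6: ['memory', 'time'] (min_width=11, slack=5)

Answer: 3 3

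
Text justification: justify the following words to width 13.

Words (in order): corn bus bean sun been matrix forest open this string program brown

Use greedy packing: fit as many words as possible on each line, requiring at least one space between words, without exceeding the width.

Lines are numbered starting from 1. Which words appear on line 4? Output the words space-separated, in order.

Answer: open this

Derivation:
Line 1: ['corn', 'bus', 'bean'] (min_width=13, slack=0)
Line 2: ['sun', 'been'] (min_width=8, slack=5)
Line 3: ['matrix', 'forest'] (min_width=13, slack=0)
Line 4: ['open', 'this'] (min_width=9, slack=4)
Line 5: ['string'] (min_width=6, slack=7)
Line 6: ['program', 'brown'] (min_width=13, slack=0)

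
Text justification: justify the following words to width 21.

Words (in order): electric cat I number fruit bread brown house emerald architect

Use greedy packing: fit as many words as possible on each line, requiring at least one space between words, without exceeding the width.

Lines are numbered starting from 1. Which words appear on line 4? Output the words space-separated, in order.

Answer: architect

Derivation:
Line 1: ['electric', 'cat', 'I', 'number'] (min_width=21, slack=0)
Line 2: ['fruit', 'bread', 'brown'] (min_width=17, slack=4)
Line 3: ['house', 'emerald'] (min_width=13, slack=8)
Line 4: ['architect'] (min_width=9, slack=12)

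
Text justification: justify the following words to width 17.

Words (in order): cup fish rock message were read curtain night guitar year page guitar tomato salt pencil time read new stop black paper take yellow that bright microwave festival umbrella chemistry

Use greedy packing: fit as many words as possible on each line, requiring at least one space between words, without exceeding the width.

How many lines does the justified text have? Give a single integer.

Line 1: ['cup', 'fish', 'rock'] (min_width=13, slack=4)
Line 2: ['message', 'were', 'read'] (min_width=17, slack=0)
Line 3: ['curtain', 'night'] (min_width=13, slack=4)
Line 4: ['guitar', 'year', 'page'] (min_width=16, slack=1)
Line 5: ['guitar', 'tomato'] (min_width=13, slack=4)
Line 6: ['salt', 'pencil', 'time'] (min_width=16, slack=1)
Line 7: ['read', 'new', 'stop'] (min_width=13, slack=4)
Line 8: ['black', 'paper', 'take'] (min_width=16, slack=1)
Line 9: ['yellow', 'that'] (min_width=11, slack=6)
Line 10: ['bright', 'microwave'] (min_width=16, slack=1)
Line 11: ['festival', 'umbrella'] (min_width=17, slack=0)
Line 12: ['chemistry'] (min_width=9, slack=8)
Total lines: 12

Answer: 12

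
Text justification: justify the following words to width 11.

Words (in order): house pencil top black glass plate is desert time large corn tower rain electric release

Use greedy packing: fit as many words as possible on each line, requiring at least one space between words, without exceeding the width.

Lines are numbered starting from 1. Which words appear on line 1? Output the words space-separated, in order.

Answer: house

Derivation:
Line 1: ['house'] (min_width=5, slack=6)
Line 2: ['pencil', 'top'] (min_width=10, slack=1)
Line 3: ['black', 'glass'] (min_width=11, slack=0)
Line 4: ['plate', 'is'] (min_width=8, slack=3)
Line 5: ['desert', 'time'] (min_width=11, slack=0)
Line 6: ['large', 'corn'] (min_width=10, slack=1)
Line 7: ['tower', 'rain'] (min_width=10, slack=1)
Line 8: ['electric'] (min_width=8, slack=3)
Line 9: ['release'] (min_width=7, slack=4)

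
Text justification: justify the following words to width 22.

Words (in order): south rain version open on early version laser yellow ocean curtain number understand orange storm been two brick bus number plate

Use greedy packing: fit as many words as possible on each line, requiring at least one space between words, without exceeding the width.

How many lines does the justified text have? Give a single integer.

Line 1: ['south', 'rain', 'version'] (min_width=18, slack=4)
Line 2: ['open', 'on', 'early', 'version'] (min_width=21, slack=1)
Line 3: ['laser', 'yellow', 'ocean'] (min_width=18, slack=4)
Line 4: ['curtain', 'number'] (min_width=14, slack=8)
Line 5: ['understand', 'orange'] (min_width=17, slack=5)
Line 6: ['storm', 'been', 'two', 'brick'] (min_width=20, slack=2)
Line 7: ['bus', 'number', 'plate'] (min_width=16, slack=6)
Total lines: 7

Answer: 7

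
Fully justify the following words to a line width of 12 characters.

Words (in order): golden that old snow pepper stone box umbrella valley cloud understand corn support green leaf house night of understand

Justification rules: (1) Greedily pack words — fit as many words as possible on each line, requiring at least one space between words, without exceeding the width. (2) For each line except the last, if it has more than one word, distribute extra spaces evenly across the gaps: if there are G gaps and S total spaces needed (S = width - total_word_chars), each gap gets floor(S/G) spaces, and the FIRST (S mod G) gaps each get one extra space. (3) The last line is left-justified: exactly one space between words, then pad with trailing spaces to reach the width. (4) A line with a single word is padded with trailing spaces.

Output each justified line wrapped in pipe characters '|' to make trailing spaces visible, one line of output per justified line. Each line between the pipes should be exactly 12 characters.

Line 1: ['golden', 'that'] (min_width=11, slack=1)
Line 2: ['old', 'snow'] (min_width=8, slack=4)
Line 3: ['pepper', 'stone'] (min_width=12, slack=0)
Line 4: ['box', 'umbrella'] (min_width=12, slack=0)
Line 5: ['valley', 'cloud'] (min_width=12, slack=0)
Line 6: ['understand'] (min_width=10, slack=2)
Line 7: ['corn', 'support'] (min_width=12, slack=0)
Line 8: ['green', 'leaf'] (min_width=10, slack=2)
Line 9: ['house', 'night'] (min_width=11, slack=1)
Line 10: ['of'] (min_width=2, slack=10)
Line 11: ['understand'] (min_width=10, slack=2)

Answer: |golden  that|
|old     snow|
|pepper stone|
|box umbrella|
|valley cloud|
|understand  |
|corn support|
|green   leaf|
|house  night|
|of          |
|understand  |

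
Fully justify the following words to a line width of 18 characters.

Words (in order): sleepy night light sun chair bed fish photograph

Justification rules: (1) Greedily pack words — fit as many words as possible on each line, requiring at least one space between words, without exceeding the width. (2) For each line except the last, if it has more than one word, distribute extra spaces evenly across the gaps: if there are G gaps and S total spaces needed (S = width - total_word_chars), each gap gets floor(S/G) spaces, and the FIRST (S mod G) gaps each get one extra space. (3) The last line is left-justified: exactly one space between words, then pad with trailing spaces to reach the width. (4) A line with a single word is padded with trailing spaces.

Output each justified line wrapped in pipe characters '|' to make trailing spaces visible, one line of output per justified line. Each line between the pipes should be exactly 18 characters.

Answer: |sleepy night light|
|sun chair bed fish|
|photograph        |

Derivation:
Line 1: ['sleepy', 'night', 'light'] (min_width=18, slack=0)
Line 2: ['sun', 'chair', 'bed', 'fish'] (min_width=18, slack=0)
Line 3: ['photograph'] (min_width=10, slack=8)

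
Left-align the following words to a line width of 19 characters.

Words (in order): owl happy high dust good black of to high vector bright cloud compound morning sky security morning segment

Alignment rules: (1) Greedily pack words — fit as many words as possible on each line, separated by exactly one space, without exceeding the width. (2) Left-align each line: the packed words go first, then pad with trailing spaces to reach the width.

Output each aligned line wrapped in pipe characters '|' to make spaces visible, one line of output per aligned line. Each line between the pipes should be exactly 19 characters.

Answer: |owl happy high dust|
|good black of to   |
|high vector bright |
|cloud compound     |
|morning sky        |
|security morning   |
|segment            |

Derivation:
Line 1: ['owl', 'happy', 'high', 'dust'] (min_width=19, slack=0)
Line 2: ['good', 'black', 'of', 'to'] (min_width=16, slack=3)
Line 3: ['high', 'vector', 'bright'] (min_width=18, slack=1)
Line 4: ['cloud', 'compound'] (min_width=14, slack=5)
Line 5: ['morning', 'sky'] (min_width=11, slack=8)
Line 6: ['security', 'morning'] (min_width=16, slack=3)
Line 7: ['segment'] (min_width=7, slack=12)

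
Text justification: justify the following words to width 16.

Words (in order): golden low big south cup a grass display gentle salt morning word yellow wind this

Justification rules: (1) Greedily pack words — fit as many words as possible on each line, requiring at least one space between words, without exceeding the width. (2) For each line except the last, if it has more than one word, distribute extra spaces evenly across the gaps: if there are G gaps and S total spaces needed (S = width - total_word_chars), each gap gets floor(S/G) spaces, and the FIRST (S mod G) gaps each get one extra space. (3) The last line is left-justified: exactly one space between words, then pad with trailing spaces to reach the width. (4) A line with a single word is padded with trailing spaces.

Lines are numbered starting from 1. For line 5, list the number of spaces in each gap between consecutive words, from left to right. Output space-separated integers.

Line 1: ['golden', 'low', 'big'] (min_width=14, slack=2)
Line 2: ['south', 'cup', 'a'] (min_width=11, slack=5)
Line 3: ['grass', 'display'] (min_width=13, slack=3)
Line 4: ['gentle', 'salt'] (min_width=11, slack=5)
Line 5: ['morning', 'word'] (min_width=12, slack=4)
Line 6: ['yellow', 'wind', 'this'] (min_width=16, slack=0)

Answer: 5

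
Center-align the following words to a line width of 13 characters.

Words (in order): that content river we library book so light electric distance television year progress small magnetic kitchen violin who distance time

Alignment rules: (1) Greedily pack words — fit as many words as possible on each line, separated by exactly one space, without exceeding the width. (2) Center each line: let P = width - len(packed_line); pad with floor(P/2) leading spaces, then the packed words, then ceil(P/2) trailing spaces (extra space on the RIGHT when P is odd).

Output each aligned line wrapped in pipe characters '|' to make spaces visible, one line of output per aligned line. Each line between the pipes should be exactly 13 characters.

Line 1: ['that', 'content'] (min_width=12, slack=1)
Line 2: ['river', 'we'] (min_width=8, slack=5)
Line 3: ['library', 'book'] (min_width=12, slack=1)
Line 4: ['so', 'light'] (min_width=8, slack=5)
Line 5: ['electric'] (min_width=8, slack=5)
Line 6: ['distance'] (min_width=8, slack=5)
Line 7: ['television'] (min_width=10, slack=3)
Line 8: ['year', 'progress'] (min_width=13, slack=0)
Line 9: ['small'] (min_width=5, slack=8)
Line 10: ['magnetic'] (min_width=8, slack=5)
Line 11: ['kitchen'] (min_width=7, slack=6)
Line 12: ['violin', 'who'] (min_width=10, slack=3)
Line 13: ['distance', 'time'] (min_width=13, slack=0)

Answer: |that content |
|  river we   |
|library book |
|  so light   |
|  electric   |
|  distance   |
| television  |
|year progress|
|    small    |
|  magnetic   |
|   kitchen   |
| violin who  |
|distance time|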